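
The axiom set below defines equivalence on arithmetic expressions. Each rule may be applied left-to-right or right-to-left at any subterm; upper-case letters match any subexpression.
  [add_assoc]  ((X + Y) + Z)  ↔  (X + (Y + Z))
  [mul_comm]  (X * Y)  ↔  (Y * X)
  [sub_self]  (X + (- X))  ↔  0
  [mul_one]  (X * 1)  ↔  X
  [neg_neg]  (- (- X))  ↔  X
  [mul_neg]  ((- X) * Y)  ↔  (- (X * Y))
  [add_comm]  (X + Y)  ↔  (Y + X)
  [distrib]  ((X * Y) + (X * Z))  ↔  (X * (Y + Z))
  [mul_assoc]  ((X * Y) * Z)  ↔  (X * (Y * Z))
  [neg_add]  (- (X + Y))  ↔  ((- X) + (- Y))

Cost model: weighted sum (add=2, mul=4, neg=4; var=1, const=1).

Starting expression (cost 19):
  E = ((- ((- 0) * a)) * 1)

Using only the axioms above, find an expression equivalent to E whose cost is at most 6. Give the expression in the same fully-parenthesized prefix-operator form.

1. [mul_one →] ((- ((- 0) * a)) * 1)  →  (- ((- 0) * a))
2. [mul_neg →] ((- 0) * a)  →  (- (0 * a));  E = (- (- (0 * a)))
3. [neg_neg →] (- (- (0 * a)))  →  (0 * a);  cost 6 ≤ 6, done

(0 * a)   [cost 6]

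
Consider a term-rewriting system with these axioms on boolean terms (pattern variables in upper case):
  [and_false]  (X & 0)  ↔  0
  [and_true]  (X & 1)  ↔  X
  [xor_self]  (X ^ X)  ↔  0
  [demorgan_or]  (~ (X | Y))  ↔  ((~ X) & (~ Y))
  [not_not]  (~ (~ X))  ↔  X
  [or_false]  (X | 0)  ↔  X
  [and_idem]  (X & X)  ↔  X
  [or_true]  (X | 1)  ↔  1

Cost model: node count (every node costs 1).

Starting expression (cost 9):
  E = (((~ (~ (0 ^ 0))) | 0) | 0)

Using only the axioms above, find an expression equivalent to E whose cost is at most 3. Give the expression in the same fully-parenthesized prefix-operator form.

(1) (~ (~ (0 ^ 0)))  =[not_not →]=  (0 ^ 0)    ⊢ (((0 ^ 0) | 0) | 0)
(2) (((0 ^ 0) | 0) | 0)  =[or_false →]=  ((0 ^ 0) | 0)
(3) ((0 ^ 0) | 0)  =[or_false →]=  (0 ^ 0)    ⊢ cost 3, within 3

(0 ^ 0)   [cost 3]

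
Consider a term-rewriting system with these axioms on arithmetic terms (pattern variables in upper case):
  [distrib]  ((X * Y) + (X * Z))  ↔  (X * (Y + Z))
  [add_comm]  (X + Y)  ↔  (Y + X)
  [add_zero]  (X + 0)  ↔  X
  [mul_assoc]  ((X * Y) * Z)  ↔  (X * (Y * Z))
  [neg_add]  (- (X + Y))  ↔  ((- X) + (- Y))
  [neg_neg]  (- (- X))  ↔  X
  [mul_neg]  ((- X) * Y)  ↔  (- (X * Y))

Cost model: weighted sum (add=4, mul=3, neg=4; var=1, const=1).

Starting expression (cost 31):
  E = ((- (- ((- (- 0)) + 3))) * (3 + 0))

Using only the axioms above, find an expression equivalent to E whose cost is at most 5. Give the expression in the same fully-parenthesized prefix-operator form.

(3 * 3)   [cost 5]

(1) (- (- 0))  =[neg_neg →]=  0    ⊢ ((- (- (0 + 3))) * (3 + 0))
(2) (0 + 3)  =[add_comm →]=  (3 + 0)    ⊢ ((- (- (3 + 0))) * (3 + 0))
(3) (3 + 0)  =[add_zero →]=  3    ⊢ ((- (- 3)) * (3 + 0))
(4) (3 + 0)  =[add_comm →]=  (0 + 3)    ⊢ ((- (- 3)) * (0 + 3))
(5) (- (- 3))  =[neg_neg →]=  3    ⊢ (3 * (0 + 3))
(6) (0 + 3)  =[add_comm →]=  (3 + 0)    ⊢ (3 * (3 + 0))
(7) (3 + 0)  =[add_zero →]=  3    ⊢ cost 5, within 5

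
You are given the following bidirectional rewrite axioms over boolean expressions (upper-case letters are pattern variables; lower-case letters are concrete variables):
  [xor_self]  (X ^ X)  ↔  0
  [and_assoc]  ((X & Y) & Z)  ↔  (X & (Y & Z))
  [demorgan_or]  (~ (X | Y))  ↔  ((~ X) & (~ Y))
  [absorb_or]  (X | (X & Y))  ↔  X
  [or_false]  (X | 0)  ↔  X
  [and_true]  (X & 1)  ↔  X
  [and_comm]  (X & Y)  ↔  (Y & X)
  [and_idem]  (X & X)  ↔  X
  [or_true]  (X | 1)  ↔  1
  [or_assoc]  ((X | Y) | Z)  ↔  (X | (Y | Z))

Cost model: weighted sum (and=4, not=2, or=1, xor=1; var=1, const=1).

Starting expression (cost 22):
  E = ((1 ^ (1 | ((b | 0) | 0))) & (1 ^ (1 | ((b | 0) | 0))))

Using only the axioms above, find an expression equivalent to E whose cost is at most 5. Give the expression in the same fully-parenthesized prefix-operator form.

1. [and_idem →] ((1 ^ (1 | ((b | 0) | 0))) & (1 ^ (1 | ((b | 0) | 0))))  →  (1 ^ (1 | ((b | 0) | 0)))
2. [or_false →] ((b | 0) | 0)  →  (b | 0);  E = (1 ^ (1 | (b | 0)))
3. [or_false →] (b | 0)  →  b;  cost 5 ≤ 5, done

(1 ^ (1 | b))   [cost 5]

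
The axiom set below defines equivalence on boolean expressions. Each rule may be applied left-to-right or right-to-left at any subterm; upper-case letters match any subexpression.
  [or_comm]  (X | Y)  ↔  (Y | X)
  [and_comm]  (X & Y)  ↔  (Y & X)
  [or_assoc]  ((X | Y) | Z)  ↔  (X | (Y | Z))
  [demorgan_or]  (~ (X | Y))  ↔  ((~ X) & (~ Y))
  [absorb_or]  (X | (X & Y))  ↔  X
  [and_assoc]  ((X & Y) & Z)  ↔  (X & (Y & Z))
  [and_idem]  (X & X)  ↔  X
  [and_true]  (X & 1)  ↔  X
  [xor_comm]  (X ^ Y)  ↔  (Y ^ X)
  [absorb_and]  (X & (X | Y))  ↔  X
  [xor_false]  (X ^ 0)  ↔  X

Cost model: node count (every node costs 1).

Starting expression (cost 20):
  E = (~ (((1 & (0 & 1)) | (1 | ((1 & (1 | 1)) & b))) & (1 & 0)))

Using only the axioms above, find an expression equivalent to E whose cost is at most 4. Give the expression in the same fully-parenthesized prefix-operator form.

(~ (1 & 0))   [cost 4]

(1) (1 & (1 | 1))  =[absorb_and →]=  1    ⊢ (~ (((1 & (0 & 1)) | (1 | (1 & b))) & (1 & 0)))
(2) (1 | (1 & b))  =[absorb_or →]=  1    ⊢ (~ (((1 & (0 & 1)) | 1) & (1 & 0)))
(3) (((1 & (0 & 1)) | 1) & (1 & 0))  =[and_comm →]=  ((1 & 0) & ((1 & (0 & 1)) | 1))    ⊢ (~ ((1 & 0) & ((1 & (0 & 1)) | 1)))
(4) (0 & 1)  =[and_true →]=  0    ⊢ (~ ((1 & 0) & ((1 & 0) | 1)))
(5) ((1 & 0) & ((1 & 0) | 1))  =[absorb_and →]=  (1 & 0)    ⊢ cost 4, within 4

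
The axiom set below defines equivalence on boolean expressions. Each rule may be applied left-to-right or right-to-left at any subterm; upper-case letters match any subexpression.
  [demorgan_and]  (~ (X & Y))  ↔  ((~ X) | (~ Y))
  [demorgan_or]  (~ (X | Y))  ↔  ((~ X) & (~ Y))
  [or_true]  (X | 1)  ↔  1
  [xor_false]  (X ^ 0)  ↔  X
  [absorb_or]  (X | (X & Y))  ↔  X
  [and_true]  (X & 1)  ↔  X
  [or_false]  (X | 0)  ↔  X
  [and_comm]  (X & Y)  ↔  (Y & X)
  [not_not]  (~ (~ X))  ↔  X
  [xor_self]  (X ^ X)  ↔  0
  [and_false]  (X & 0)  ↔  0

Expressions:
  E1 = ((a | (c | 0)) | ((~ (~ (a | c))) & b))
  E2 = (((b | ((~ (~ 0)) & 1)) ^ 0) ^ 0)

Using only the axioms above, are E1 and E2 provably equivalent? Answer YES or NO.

All listed rules preserve value, hence provable equivalence implies equal values everywhere; look for a separating assignment.
a=0, b=0, c=1 gives E1 ↦ 1, E2 ↦ 0; values differ ⇒ not provably equivalent.

NO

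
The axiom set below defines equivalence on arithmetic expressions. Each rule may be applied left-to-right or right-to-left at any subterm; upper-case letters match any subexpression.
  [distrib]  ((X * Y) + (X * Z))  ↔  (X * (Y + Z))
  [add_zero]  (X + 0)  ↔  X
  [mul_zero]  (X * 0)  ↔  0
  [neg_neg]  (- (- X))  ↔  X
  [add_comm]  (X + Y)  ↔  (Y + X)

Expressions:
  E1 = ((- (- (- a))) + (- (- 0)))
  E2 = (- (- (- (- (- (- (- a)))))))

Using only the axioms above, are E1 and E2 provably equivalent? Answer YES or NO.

(1) (- (- a))  =[neg_neg →]=  a    ⊢ ((- a) + (- (- 0)))
(2) (- (- 0))  =[neg_neg →]=  0    ⊢ ((- a) + 0)
(3) ((- a) + 0)  =[add_zero →]=  (- a)
(4) (- a)  =[neg_neg ←]=  (- (- (- a)))
(5) (- (- a))  =[neg_neg ←]=  (- (- (- (- a))))    ⊢ (- (- (- (- (- a)))))
(6) (- (- a))  =[neg_neg ←]=  (- (- (- (- a))))    ⊢ E2

YES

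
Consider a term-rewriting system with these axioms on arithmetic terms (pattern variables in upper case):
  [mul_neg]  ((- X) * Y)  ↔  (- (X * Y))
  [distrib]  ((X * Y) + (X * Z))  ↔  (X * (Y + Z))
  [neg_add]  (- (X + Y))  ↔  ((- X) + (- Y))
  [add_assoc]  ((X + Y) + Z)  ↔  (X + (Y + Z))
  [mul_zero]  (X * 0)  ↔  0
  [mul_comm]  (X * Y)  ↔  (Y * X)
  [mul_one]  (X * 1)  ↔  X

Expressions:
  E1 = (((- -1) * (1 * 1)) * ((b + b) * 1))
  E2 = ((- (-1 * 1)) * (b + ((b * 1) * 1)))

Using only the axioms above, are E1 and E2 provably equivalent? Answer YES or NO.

YES

(1) (1 * 1)  =[mul_one →]=  1    ⊢ (((- -1) * 1) * ((b + b) * 1))
(2) ((- -1) * 1)  =[mul_one →]=  (- -1)    ⊢ ((- -1) * ((b + b) * 1))
(3) ((b + b) * 1)  =[mul_one →]=  (b + b)    ⊢ ((- -1) * (b + b))
(4) -1  =[mul_one ←]=  (-1 * 1)    ⊢ ((- (-1 * 1)) * (b + b))
(5) b  =[mul_one ←]=  (b * 1)    ⊢ ((- (-1 * 1)) * (b + (b * 1)))
(6) b  =[mul_one ←]=  (b * 1)    ⊢ E2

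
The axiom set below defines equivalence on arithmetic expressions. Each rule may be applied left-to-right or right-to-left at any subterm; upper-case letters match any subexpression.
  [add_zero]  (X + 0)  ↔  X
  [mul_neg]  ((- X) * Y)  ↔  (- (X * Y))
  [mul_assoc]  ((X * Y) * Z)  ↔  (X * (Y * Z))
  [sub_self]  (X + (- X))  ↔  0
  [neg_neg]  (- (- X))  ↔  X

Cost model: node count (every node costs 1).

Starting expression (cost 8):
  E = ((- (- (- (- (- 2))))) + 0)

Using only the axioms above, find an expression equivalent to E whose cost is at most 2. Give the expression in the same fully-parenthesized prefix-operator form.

(- 2)   [cost 2]

1. [neg_neg →] (- (- (- (- 2))))  →  (- (- 2));  E = ((- (- (- 2))) + 0)
2. [add_zero →] ((- (- (- 2))) + 0)  →  (- (- (- 2)))
3. [neg_neg →] (- (- (- 2)))  →  (- 2);  cost 2 ≤ 2, done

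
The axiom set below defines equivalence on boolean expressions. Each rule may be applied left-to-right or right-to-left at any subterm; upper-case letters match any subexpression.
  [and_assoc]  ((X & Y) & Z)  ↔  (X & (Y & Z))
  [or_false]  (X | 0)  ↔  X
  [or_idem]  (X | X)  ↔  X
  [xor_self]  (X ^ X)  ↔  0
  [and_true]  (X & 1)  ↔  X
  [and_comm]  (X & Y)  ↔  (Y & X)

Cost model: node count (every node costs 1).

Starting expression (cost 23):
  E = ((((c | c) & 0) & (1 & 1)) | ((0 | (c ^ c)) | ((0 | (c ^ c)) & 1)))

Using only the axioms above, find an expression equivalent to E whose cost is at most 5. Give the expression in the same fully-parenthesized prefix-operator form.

((c & 0) | 0)   [cost 5]

(1) ((0 | (c ^ c)) & 1)  =[and_true →]=  (0 | (c ^ c))    ⊢ ((((c | c) & 0) & (1 & 1)) | ((0 | (c ^ c)) | (0 | (c ^ c))))
(2) ((0 | (c ^ c)) | (0 | (c ^ c)))  =[or_idem →]=  (0 | (c ^ c))    ⊢ ((((c | c) & 0) & (1 & 1)) | (0 | (c ^ c)))
(3) (1 & 1)  =[and_true →]=  1    ⊢ ((((c | c) & 0) & 1) | (0 | (c ^ c)))
(4) (c ^ c)  =[xor_self →]=  0    ⊢ ((((c | c) & 0) & 1) | (0 | 0))
(5) (((c | c) & 0) & 1)  =[and_true →]=  ((c | c) & 0)    ⊢ (((c | c) & 0) | (0 | 0))
(6) (0 | 0)  =[or_idem →]=  0    ⊢ (((c | c) & 0) | 0)
(7) (c | c)  =[or_idem →]=  c    ⊢ cost 5, within 5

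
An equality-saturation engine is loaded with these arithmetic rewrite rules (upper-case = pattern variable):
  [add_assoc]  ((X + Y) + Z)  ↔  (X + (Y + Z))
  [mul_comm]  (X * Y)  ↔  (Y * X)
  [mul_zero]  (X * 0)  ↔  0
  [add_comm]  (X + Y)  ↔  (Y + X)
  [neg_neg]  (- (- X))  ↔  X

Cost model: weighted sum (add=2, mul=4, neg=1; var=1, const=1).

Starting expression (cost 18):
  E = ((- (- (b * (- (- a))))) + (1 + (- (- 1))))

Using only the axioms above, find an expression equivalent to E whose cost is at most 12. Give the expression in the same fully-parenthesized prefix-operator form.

((b * a) + (1 + 1))   [cost 12]

1. [neg_neg →] (- (- a))  →  a;  E = ((- (- (b * a))) + (1 + (- (- 1))))
2. [neg_neg →] (- (- (b * a)))  →  (b * a);  E = ((b * a) + (1 + (- (- 1))))
3. [neg_neg →] (- (- 1))  →  1;  cost 12 ≤ 12, done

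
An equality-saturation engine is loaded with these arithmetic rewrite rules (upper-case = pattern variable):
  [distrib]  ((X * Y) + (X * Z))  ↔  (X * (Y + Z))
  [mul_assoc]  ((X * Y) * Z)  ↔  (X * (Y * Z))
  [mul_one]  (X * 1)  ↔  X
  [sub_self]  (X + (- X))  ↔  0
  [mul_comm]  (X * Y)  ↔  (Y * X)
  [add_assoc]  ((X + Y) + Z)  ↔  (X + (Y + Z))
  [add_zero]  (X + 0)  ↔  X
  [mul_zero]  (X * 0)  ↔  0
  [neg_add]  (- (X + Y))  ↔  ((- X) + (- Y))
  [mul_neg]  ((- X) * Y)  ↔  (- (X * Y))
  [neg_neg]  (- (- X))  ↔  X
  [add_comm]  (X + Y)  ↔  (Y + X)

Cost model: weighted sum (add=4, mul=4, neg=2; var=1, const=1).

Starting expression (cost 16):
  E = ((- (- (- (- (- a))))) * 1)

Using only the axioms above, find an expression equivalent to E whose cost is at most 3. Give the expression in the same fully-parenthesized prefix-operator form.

1. [neg_neg →] (- (- a))  →  a;  E = ((- (- (- a))) * 1)
2. [mul_one →] ((- (- (- a))) * 1)  →  (- (- (- a)))
3. [neg_neg →] (- (- (- a)))  →  (- a);  cost 3 ≤ 3, done

(- a)   [cost 3]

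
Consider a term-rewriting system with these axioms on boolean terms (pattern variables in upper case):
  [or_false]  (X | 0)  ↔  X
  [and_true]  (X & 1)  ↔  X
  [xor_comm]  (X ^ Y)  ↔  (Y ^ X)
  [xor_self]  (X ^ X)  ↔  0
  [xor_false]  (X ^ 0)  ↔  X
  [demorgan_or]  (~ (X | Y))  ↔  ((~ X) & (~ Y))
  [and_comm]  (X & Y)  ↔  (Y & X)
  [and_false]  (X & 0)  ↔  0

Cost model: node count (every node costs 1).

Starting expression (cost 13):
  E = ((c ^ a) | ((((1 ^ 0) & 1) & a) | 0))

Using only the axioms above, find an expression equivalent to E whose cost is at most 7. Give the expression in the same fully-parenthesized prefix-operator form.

(1) (1 ^ 0)  =[xor_false →]=  1    ⊢ ((c ^ a) | (((1 & 1) & a) | 0))
(2) (1 & 1)  =[and_true →]=  1    ⊢ ((c ^ a) | ((1 & a) | 0))
(3) ((1 & a) | 0)  =[or_false →]=  (1 & a)    ⊢ cost 7, within 7

((c ^ a) | (1 & a))   [cost 7]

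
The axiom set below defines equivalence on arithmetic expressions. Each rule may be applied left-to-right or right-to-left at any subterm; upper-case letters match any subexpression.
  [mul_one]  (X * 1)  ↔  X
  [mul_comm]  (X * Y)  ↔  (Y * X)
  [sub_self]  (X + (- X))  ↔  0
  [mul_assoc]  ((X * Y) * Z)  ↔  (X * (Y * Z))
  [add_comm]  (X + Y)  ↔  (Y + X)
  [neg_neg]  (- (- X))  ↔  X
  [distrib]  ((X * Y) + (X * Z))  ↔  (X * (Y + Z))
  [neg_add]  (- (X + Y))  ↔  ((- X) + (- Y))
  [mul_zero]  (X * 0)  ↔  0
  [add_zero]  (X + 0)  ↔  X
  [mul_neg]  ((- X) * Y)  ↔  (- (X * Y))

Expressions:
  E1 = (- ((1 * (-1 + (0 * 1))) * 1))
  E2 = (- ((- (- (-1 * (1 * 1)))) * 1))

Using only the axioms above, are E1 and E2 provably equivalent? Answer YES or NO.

1. [mul_one →] (0 * 1)  →  0;  E1 = (- ((1 * (-1 + 0)) * 1))
2. [mul_one →] ((1 * (-1 + 0)) * 1)  →  (1 * (-1 + 0));  E1 = (- (1 * (-1 + 0)))
3. [add_zero →] (-1 + 0)  →  -1;  E1 = (- (1 * -1))
4. [mul_comm →] (1 * -1)  →  (-1 * 1);  E1 = (- (-1 * 1))
5. [neg_neg ←] (-1 * 1)  →  (- (- (-1 * 1)));  E1 = (- (- (- (-1 * 1))))
6. [mul_one ←] 1  →  (1 * 1);  E1 = (- (- (- (-1 * (1 * 1)))))
7. [mul_one ←] (- (- (-1 * (1 * 1))))  →  ((- (- (-1 * (1 * 1)))) * 1);  this is E2

YES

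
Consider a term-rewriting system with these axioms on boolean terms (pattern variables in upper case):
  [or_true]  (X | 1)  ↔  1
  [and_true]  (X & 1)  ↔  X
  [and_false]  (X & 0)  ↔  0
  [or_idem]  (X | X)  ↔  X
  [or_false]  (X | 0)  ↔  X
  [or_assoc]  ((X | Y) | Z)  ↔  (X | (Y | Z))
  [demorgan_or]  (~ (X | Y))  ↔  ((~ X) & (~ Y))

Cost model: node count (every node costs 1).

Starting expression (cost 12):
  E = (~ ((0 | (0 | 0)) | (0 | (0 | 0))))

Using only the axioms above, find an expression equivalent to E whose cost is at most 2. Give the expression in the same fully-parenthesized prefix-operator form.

step 1: or_idem (→) rewrites ((0 | (0 | 0)) | (0 | (0 | 0))) into (0 | (0 | 0)), now (~ (0 | (0 | 0)))
step 2: or_false (→) rewrites (0 | 0) into 0, now (~ (0 | 0))
step 3: or_idem (→) rewrites (0 | 0) into 0, reaching cost 2 (bound 2)

(~ 0)   [cost 2]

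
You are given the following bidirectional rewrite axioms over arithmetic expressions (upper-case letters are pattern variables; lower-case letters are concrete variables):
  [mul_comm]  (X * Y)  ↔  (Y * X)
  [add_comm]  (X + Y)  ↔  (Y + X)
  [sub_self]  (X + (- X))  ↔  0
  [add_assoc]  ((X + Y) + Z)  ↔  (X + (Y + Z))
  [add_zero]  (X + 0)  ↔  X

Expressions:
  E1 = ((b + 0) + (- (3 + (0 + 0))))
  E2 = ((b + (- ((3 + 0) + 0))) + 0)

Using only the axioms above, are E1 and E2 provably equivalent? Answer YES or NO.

(1) (0 + 0)  =[add_zero →]=  0    ⊢ ((b + 0) + (- (3 + 0)))
(2) (3 + 0)  =[add_zero →]=  3    ⊢ ((b + 0) + (- 3))
(3) (b + 0)  =[add_zero →]=  b    ⊢ (b + (- 3))
(4) (b + (- 3))  =[add_zero ←]=  ((b + (- 3)) + 0)
(5) 3  =[add_zero ←]=  (3 + 0)    ⊢ ((b + (- (3 + 0))) + 0)
(6) 3  =[add_zero ←]=  (3 + 0)    ⊢ E2

YES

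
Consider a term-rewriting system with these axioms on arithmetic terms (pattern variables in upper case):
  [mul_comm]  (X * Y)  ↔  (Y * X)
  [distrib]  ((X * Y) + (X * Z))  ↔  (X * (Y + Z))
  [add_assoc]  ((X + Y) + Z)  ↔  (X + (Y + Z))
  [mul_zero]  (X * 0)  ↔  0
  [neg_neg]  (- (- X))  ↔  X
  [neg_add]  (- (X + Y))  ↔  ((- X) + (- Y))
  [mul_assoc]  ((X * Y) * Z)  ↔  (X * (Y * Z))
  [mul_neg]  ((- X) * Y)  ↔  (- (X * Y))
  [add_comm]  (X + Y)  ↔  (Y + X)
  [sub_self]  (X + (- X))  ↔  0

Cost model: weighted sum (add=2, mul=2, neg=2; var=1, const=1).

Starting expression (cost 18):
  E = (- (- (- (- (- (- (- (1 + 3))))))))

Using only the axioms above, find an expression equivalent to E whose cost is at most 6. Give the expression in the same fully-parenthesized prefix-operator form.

1. [neg_neg →] (- (- (- (- (- (- (- (1 + 3))))))))  →  (- (- (- (- (- (1 + 3))))))
2. [neg_neg →] (- (- (- (- (- (1 + 3))))))  →  (- (- (- (1 + 3))))
3. [neg_neg →] (- (- (1 + 3)))  →  (1 + 3);  cost 6 ≤ 6, done

(- (1 + 3))   [cost 6]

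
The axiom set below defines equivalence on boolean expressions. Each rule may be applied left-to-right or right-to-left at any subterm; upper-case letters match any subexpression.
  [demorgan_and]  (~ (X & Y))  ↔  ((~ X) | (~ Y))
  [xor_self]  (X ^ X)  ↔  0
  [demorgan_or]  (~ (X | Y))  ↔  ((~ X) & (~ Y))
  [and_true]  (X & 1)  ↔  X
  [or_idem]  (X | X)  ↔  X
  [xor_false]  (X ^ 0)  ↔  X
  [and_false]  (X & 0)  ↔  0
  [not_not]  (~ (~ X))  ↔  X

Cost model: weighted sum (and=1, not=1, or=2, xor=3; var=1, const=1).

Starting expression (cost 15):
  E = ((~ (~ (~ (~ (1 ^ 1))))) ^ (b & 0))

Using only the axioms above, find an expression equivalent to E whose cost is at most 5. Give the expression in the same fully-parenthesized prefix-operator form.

(1 ^ 1)   [cost 5]

(1) (~ (~ (1 ^ 1)))  =[not_not →]=  (1 ^ 1)    ⊢ ((~ (~ (1 ^ 1))) ^ (b & 0))
(2) (~ (~ (1 ^ 1)))  =[not_not →]=  (1 ^ 1)    ⊢ ((1 ^ 1) ^ (b & 0))
(3) (b & 0)  =[and_false →]=  0    ⊢ ((1 ^ 1) ^ 0)
(4) ((1 ^ 1) ^ 0)  =[xor_false →]=  (1 ^ 1)    ⊢ cost 5, within 5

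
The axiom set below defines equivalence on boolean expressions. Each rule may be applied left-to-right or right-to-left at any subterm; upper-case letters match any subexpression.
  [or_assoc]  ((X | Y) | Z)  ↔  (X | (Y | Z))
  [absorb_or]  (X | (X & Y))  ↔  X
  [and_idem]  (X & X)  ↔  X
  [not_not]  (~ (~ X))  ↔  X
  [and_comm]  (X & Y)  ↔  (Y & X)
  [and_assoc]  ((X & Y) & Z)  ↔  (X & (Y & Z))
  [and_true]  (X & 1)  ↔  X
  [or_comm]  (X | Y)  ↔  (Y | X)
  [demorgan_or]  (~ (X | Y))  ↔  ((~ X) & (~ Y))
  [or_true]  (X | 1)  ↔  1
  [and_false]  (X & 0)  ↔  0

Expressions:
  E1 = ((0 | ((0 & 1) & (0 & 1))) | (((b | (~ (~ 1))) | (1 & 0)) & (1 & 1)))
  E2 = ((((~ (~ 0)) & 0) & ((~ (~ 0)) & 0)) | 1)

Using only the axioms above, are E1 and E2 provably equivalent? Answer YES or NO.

1. [not_not →] (~ (~ 1))  →  1;  E1 = ((0 | ((0 & 1) & (0 & 1))) | (((b | 1) | (1 & 0)) & (1 & 1)))
2. [and_idem →] (1 & 1)  →  1;  E1 = ((0 | ((0 & 1) & (0 & 1))) | (((b | 1) | (1 & 0)) & 1))
3. [and_idem →] ((0 & 1) & (0 & 1))  →  (0 & 1);  E1 = ((0 | (0 & 1)) | (((b | 1) | (1 & 0)) & 1))
4. [and_true →] (((b | 1) | (1 & 0)) & 1)  →  ((b | 1) | (1 & 0));  E1 = ((0 | (0 & 1)) | ((b | 1) | (1 & 0)))
5. [absorb_or →] (0 | (0 & 1))  →  0;  E1 = (0 | ((b | 1) | (1 & 0)))
6. [or_true →] (b | 1)  →  1;  E1 = (0 | (1 | (1 & 0)))
7. [absorb_or →] (1 | (1 & 0))  →  1;  E1 = (0 | 1)
8. [and_idem ←] 0  →  (0 & 0);  E1 = ((0 & 0) | 1)
9. [not_not ←] 0  →  (~ (~ 0));  E1 = (((~ (~ 0)) & 0) | 1)
10. [and_idem ←] ((~ (~ 0)) & 0)  →  (((~ (~ 0)) & 0) & ((~ (~ 0)) & 0));  this is E2

YES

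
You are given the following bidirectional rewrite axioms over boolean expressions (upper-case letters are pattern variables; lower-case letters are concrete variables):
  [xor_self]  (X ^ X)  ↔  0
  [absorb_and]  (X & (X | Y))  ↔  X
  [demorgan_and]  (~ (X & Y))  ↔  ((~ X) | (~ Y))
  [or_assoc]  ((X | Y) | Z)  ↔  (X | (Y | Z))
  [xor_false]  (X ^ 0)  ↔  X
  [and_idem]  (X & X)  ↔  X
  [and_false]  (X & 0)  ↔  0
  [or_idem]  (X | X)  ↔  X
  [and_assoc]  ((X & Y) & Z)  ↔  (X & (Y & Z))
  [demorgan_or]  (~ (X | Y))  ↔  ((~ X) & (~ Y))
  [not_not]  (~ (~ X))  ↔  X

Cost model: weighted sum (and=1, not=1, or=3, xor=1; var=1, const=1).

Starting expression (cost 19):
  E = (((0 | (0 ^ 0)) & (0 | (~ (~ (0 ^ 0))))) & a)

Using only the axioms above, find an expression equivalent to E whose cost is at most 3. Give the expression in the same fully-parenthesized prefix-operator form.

(0 & a)   [cost 3]

(1) (~ (~ (0 ^ 0)))  =[not_not →]=  (0 ^ 0)    ⊢ (((0 | (0 ^ 0)) & (0 | (0 ^ 0))) & a)
(2) ((0 | (0 ^ 0)) & (0 | (0 ^ 0)))  =[and_idem →]=  (0 | (0 ^ 0))    ⊢ ((0 | (0 ^ 0)) & a)
(3) (0 ^ 0)  =[xor_self →]=  0    ⊢ ((0 | 0) & a)
(4) (0 | 0)  =[or_idem →]=  0    ⊢ cost 3, within 3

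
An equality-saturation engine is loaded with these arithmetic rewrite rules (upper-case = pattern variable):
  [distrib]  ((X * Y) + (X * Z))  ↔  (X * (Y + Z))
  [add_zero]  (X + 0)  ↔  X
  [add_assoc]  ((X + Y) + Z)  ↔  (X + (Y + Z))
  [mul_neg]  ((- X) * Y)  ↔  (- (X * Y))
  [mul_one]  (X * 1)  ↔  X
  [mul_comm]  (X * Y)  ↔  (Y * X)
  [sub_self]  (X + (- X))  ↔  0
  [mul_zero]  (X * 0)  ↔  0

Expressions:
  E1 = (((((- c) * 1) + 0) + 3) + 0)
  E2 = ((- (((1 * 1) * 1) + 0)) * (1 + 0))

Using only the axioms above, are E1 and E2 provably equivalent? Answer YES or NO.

The axioms are sound identities: if E1 ↔* E2 then E1 and E2 evaluate identically under any assignment.
Under c=0: E1 evaluates to 3, E2 to -1. Distinct ⇒ no rewrite sequence connects them.

NO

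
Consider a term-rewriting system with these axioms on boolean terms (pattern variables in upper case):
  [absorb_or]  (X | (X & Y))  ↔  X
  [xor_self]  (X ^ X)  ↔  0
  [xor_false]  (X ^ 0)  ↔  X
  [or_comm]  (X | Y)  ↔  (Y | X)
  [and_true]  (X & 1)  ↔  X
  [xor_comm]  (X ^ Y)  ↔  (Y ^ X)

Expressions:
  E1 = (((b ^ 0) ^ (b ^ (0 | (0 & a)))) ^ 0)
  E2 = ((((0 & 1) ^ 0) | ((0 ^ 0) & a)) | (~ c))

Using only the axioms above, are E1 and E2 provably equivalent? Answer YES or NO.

Every axiom is a valid identity, so a rewrite proof would force E1 and E2 to agree under every assignment.
At a=0, b=0, c=0: E1 = 0 but E2 = 1; they differ, so no derivation exists.

NO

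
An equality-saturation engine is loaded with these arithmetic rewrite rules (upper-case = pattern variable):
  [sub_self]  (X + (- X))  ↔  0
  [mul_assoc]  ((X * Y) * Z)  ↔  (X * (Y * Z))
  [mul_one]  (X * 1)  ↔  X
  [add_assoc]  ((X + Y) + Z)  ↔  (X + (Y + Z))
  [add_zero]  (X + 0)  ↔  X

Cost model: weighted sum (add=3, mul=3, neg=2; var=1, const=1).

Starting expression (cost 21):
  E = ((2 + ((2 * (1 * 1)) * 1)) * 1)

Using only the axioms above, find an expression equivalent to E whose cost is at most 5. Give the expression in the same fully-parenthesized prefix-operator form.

(2 + 2)   [cost 5]

step 1: mul_one (→) rewrites ((2 * (1 * 1)) * 1) into (2 * (1 * 1)), now ((2 + (2 * (1 * 1))) * 1)
step 2: mul_one (→) rewrites (1 * 1) into 1, now ((2 + (2 * 1)) * 1)
step 3: mul_one (→) rewrites (2 * 1) into 2, now ((2 + 2) * 1)
step 4: mul_one (→) rewrites ((2 + 2) * 1) into (2 + 2), reaching cost 5 (bound 5)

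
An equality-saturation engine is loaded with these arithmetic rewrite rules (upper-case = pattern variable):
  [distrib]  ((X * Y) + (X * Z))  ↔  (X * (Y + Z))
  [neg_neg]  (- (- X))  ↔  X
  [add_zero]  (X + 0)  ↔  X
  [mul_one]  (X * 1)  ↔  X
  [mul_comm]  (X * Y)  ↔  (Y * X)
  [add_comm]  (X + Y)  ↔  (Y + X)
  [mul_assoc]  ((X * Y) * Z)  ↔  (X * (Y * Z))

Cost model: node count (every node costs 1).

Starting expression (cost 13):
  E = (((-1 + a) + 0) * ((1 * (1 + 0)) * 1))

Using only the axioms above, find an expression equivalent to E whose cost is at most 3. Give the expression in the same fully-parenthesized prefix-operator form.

step 1: mul_one (→) rewrites ((1 * (1 + 0)) * 1) into (1 * (1 + 0)), now (((-1 + a) + 0) * (1 * (1 + 0)))
step 2: add_zero (→) rewrites (1 + 0) into 1, now (((-1 + a) + 0) * (1 * 1))
step 3: add_comm (→) rewrites (-1 + a) into (a + -1), now (((a + -1) + 0) * (1 * 1))
step 4: add_zero (→) rewrites ((a + -1) + 0) into (a + -1), now ((a + -1) * (1 * 1))
step 5: mul_one (→) rewrites (1 * 1) into 1, now ((a + -1) * 1)
step 6: mul_one (→) rewrites ((a + -1) * 1) into (a + -1), reaching cost 3 (bound 3)

(a + -1)   [cost 3]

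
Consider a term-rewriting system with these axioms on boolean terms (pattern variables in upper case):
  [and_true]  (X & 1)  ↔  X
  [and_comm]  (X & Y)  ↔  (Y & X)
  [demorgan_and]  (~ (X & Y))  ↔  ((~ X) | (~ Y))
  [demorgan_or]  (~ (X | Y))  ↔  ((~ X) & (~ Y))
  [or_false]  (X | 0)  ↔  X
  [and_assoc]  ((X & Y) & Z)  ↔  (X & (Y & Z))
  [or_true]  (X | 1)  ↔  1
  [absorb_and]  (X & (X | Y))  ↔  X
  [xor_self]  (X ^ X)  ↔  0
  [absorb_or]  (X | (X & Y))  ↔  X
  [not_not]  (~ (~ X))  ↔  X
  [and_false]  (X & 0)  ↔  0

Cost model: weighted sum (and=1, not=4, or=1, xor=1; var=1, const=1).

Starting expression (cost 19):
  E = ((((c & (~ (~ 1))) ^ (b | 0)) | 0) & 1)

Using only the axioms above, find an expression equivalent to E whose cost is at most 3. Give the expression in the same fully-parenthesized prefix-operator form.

(c ^ b)   [cost 3]

step 1: not_not (→) rewrites (~ (~ 1)) into 1, now ((((c & 1) ^ (b | 0)) | 0) & 1)
step 2: or_false (→) rewrites (((c & 1) ^ (b | 0)) | 0) into ((c & 1) ^ (b | 0)), now (((c & 1) ^ (b | 0)) & 1)
step 3: or_false (→) rewrites (b | 0) into b, now (((c & 1) ^ b) & 1)
step 4: and_true (→) rewrites (((c & 1) ^ b) & 1) into ((c & 1) ^ b)
step 5: and_true (→) rewrites (c & 1) into c, reaching cost 3 (bound 3)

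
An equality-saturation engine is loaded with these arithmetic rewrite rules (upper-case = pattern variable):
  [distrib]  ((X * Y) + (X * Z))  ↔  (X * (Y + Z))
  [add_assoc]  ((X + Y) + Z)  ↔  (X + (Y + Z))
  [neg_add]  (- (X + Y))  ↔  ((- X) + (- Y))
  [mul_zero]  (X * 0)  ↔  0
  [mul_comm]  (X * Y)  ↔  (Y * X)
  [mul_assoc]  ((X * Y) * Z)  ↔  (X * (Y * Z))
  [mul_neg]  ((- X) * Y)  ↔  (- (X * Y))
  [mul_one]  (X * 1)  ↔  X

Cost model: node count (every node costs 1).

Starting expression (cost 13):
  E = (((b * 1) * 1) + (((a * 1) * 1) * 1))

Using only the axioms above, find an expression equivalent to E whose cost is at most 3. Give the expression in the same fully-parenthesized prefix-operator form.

(b + a)   [cost 3]

step 1: mul_one (→) rewrites (a * 1) into a, now (((b * 1) * 1) + ((a * 1) * 1))
step 2: mul_one (→) rewrites (b * 1) into b, now ((b * 1) + ((a * 1) * 1))
step 3: mul_one (→) rewrites (b * 1) into b, now (b + ((a * 1) * 1))
step 4: mul_one (→) rewrites (a * 1) into a, now (b + (a * 1))
step 5: mul_one (→) rewrites (a * 1) into a, reaching cost 3 (bound 3)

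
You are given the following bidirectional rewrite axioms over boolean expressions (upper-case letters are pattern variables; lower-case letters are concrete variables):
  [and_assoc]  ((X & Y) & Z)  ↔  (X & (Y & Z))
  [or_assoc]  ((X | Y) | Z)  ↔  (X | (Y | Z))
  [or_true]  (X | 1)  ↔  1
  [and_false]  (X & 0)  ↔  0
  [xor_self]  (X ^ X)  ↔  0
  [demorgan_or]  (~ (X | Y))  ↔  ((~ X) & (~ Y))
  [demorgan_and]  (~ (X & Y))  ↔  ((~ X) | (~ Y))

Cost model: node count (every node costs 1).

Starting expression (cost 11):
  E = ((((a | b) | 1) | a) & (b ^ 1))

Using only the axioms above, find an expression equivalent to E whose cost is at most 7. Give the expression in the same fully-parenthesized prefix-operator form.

((1 | a) & (b ^ 1))   [cost 7]

1. [or_assoc →] ((a | b) | 1)  →  (a | (b | 1));  E = (((a | (b | 1)) | a) & (b ^ 1))
2. [or_true →] (b | 1)  →  1;  E = (((a | 1) | a) & (b ^ 1))
3. [or_true →] (a | 1)  →  1;  cost 7 ≤ 7, done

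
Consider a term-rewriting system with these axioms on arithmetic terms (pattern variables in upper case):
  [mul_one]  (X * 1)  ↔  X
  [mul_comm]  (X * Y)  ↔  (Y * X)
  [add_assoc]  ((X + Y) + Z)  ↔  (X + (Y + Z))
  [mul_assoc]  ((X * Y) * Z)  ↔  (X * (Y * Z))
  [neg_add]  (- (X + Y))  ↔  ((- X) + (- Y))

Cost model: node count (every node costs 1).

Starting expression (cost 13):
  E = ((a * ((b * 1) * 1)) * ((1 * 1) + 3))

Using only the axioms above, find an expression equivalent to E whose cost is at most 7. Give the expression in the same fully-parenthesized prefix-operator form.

step 1: mul_one (→) rewrites (b * 1) into b, now ((a * (b * 1)) * ((1 * 1) + 3))
step 2: mul_one (→) rewrites (1 * 1) into 1, now ((a * (b * 1)) * (1 + 3))
step 3: mul_one (→) rewrites (b * 1) into b, reaching cost 7 (bound 7)

((a * b) * (1 + 3))   [cost 7]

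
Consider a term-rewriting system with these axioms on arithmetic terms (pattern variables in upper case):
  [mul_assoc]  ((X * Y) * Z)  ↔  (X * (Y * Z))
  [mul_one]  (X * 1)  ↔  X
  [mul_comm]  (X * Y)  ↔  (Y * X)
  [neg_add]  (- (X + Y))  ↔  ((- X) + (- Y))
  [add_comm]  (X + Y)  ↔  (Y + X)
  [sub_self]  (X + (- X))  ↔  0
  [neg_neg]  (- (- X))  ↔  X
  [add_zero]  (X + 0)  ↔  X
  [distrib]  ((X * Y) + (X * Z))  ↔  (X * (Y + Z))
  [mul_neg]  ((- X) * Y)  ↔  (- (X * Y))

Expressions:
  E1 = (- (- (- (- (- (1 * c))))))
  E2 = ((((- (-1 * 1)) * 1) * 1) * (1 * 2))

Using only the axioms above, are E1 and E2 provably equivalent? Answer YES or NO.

NO

All listed rules preserve value, hence provable equivalence implies equal values everywhere; look for a separating assignment.
c=0 gives E1 ↦ 0, E2 ↦ 2; values differ ⇒ not provably equivalent.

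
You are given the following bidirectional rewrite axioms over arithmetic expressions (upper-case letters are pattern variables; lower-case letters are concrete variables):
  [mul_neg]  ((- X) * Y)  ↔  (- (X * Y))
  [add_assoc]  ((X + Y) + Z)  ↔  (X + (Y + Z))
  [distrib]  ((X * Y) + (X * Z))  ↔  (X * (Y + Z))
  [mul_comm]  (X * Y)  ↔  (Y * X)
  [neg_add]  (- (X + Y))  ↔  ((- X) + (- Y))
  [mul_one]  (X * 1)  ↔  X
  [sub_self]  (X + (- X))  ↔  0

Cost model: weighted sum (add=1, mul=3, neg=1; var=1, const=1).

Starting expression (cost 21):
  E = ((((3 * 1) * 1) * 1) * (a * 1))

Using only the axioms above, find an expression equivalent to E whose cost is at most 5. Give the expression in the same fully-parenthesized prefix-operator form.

1. [mul_one →] (((3 * 1) * 1) * 1)  →  ((3 * 1) * 1);  E = (((3 * 1) * 1) * (a * 1))
2. [mul_one →] (3 * 1)  →  3;  E = ((3 * 1) * (a * 1))
3. [mul_one →] (a * 1)  →  a;  E = ((3 * 1) * a)
4. [mul_one →] (3 * 1)  →  3;  cost 5 ≤ 5, done

(3 * a)   [cost 5]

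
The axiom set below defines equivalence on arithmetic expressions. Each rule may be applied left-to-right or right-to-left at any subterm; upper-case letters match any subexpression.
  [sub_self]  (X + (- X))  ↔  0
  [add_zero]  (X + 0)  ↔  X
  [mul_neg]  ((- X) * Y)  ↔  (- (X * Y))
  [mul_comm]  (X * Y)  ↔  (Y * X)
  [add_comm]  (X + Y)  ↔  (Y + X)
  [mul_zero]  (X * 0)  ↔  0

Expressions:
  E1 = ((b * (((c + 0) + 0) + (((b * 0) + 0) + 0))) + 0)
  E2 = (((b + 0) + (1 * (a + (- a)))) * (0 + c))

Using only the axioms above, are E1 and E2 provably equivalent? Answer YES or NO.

YES

(1) (b * 0)  =[mul_zero →]=  0    ⊢ ((b * (((c + 0) + 0) + ((0 + 0) + 0))) + 0)
(2) ((c + 0) + 0)  =[add_zero →]=  (c + 0)    ⊢ ((b * ((c + 0) + ((0 + 0) + 0))) + 0)
(3) (0 + 0)  =[add_zero →]=  0    ⊢ ((b * ((c + 0) + (0 + 0))) + 0)
(4) (c + 0)  =[add_zero →]=  c    ⊢ ((b * (c + (0 + 0))) + 0)
(5) (0 + 0)  =[add_zero →]=  0    ⊢ ((b * (c + 0)) + 0)
(6) (c + 0)  =[add_zero →]=  c    ⊢ ((b * c) + 0)
(7) ((b * c) + 0)  =[add_zero →]=  (b * c)
(8) b  =[add_zero ←]=  (b + 0)    ⊢ ((b + 0) * c)
(9) c  =[add_zero ←]=  (c + 0)    ⊢ ((b + 0) * (c + 0))
(10) (c + 0)  =[add_comm →]=  (0 + c)    ⊢ ((b + 0) * (0 + c))
(11) b  =[add_zero ←]=  (b + 0)    ⊢ (((b + 0) + 0) * (0 + c))
(12) 0  =[mul_zero ←]=  (1 * 0)    ⊢ (((b + 0) + (1 * 0)) * (0 + c))
(13) 0  =[sub_self ←]=  (a + (- a))    ⊢ E2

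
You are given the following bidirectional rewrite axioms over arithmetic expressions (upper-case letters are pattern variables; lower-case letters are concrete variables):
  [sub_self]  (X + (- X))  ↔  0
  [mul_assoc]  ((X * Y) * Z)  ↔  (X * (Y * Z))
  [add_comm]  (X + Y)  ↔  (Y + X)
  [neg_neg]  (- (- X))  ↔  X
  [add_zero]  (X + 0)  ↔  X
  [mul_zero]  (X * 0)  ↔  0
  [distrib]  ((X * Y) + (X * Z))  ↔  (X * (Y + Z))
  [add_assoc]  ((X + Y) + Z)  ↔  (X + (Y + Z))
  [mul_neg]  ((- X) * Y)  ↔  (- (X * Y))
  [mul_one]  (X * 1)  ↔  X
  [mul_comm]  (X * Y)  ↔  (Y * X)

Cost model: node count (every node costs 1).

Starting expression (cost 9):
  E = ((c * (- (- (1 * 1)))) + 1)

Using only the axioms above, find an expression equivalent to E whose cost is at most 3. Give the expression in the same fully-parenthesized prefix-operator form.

(c + 1)   [cost 3]

1. [mul_one →] (1 * 1)  →  1;  E = ((c * (- (- 1))) + 1)
2. [neg_neg →] (- (- 1))  →  1;  E = ((c * 1) + 1)
3. [mul_one →] (c * 1)  →  c;  cost 3 ≤ 3, done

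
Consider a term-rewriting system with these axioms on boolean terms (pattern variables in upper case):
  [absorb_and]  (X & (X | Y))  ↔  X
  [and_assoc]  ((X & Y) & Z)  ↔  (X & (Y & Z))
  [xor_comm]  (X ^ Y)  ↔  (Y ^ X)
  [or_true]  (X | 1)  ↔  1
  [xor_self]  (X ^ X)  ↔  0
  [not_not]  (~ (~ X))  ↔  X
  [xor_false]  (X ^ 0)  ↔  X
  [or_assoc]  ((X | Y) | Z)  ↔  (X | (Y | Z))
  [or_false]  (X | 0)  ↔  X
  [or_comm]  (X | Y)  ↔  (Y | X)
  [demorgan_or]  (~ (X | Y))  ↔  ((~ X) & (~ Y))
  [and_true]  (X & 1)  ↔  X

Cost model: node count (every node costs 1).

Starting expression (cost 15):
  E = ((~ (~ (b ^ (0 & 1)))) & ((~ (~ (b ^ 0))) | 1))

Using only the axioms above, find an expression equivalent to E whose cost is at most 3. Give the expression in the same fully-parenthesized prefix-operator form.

(b ^ 0)   [cost 3]

step 1: and_true (→) rewrites (0 & 1) into 0, now ((~ (~ (b ^ 0))) & ((~ (~ (b ^ 0))) | 1))
step 2: absorb_and (→) rewrites ((~ (~ (b ^ 0))) & ((~ (~ (b ^ 0))) | 1)) into (~ (~ (b ^ 0)))
step 3: not_not (→) rewrites (~ (~ (b ^ 0))) into (b ^ 0), reaching cost 3 (bound 3)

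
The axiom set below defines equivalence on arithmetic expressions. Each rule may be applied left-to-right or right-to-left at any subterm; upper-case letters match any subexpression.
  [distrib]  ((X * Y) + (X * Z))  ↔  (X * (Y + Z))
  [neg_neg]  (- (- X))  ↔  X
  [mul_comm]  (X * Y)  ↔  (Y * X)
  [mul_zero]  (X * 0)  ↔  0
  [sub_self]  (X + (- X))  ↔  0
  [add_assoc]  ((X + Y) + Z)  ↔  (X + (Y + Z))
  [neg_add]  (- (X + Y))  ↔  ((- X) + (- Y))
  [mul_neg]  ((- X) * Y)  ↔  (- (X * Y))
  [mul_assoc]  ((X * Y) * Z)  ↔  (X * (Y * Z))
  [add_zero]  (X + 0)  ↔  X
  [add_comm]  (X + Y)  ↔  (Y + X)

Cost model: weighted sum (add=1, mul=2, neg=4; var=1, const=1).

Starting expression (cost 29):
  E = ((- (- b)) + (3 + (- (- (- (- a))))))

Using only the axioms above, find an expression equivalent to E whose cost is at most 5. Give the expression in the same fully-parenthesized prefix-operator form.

(1) (- (- b))  =[neg_neg →]=  b    ⊢ (b + (3 + (- (- (- (- a))))))
(2) (- (- (- (- a))))  =[neg_neg →]=  (- (- a))    ⊢ (b + (3 + (- (- a))))
(3) (- (- a))  =[neg_neg →]=  a    ⊢ cost 5, within 5

(b + (3 + a))   [cost 5]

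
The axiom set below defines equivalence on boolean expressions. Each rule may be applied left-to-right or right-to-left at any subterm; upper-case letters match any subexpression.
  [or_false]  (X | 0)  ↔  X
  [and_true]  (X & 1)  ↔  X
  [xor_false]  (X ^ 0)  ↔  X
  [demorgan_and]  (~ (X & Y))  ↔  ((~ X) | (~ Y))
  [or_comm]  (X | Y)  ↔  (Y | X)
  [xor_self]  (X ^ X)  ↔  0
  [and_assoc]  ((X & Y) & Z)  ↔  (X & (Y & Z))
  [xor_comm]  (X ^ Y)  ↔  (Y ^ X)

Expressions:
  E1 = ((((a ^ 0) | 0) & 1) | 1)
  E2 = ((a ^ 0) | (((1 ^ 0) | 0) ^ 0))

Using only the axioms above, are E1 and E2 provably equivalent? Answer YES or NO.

step 1: xor_false (→) rewrites (a ^ 0) into a, now (((a | 0) & 1) | 1)
step 2: or_false (→) rewrites (a | 0) into a, now ((a & 1) | 1)
step 3: and_true (→) rewrites (a & 1) into a, now (a | 1)
step 4: xor_false (←) rewrites 1 into (1 ^ 0), now (a | (1 ^ 0))
step 5: xor_false (←) rewrites a into (a ^ 0), now ((a ^ 0) | (1 ^ 0))
step 6: xor_false (←) rewrites 1 into (1 ^ 0), now ((a ^ 0) | ((1 ^ 0) ^ 0))
step 7: or_false (←) rewrites (1 ^ 0) into ((1 ^ 0) | 0), which is E2

YES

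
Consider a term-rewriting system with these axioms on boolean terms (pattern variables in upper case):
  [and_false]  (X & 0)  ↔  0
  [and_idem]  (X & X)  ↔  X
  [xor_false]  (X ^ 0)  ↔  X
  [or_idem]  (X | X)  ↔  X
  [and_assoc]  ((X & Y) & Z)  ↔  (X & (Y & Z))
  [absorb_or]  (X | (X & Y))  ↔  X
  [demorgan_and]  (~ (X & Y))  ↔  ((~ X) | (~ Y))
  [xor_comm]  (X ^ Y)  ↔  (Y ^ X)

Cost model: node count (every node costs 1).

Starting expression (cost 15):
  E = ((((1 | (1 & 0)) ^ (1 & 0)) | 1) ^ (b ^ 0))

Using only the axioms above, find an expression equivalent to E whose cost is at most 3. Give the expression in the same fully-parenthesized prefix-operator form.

step 1: absorb_or (→) rewrites (1 | (1 & 0)) into 1, now (((1 ^ (1 & 0)) | 1) ^ (b ^ 0))
step 2: and_false (→) rewrites (1 & 0) into 0, now (((1 ^ 0) | 1) ^ (b ^ 0))
step 3: xor_false (→) rewrites (b ^ 0) into b, now (((1 ^ 0) | 1) ^ b)
step 4: xor_false (→) rewrites (1 ^ 0) into 1, now ((1 | 1) ^ b)
step 5: or_idem (→) rewrites (1 | 1) into 1, reaching cost 3 (bound 3)

(1 ^ b)   [cost 3]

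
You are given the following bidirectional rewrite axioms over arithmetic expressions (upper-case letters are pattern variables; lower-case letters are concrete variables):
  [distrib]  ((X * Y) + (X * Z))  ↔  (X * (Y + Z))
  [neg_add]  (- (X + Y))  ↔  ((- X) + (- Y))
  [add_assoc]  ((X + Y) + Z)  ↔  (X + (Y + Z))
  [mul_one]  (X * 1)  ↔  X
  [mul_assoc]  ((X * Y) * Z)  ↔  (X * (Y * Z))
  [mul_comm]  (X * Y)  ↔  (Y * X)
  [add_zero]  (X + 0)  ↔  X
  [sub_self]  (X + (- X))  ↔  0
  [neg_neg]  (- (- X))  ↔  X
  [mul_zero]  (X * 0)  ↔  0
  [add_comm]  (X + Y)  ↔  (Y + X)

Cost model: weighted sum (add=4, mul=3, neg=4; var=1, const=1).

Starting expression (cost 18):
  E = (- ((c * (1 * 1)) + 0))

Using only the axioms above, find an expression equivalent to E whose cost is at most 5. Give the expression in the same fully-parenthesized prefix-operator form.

(1) (1 * 1)  =[mul_one →]=  1    ⊢ (- ((c * 1) + 0))
(2) (c * 1)  =[mul_one →]=  c    ⊢ (- (c + 0))
(3) (c + 0)  =[add_zero →]=  c    ⊢ cost 5, within 5

(- c)   [cost 5]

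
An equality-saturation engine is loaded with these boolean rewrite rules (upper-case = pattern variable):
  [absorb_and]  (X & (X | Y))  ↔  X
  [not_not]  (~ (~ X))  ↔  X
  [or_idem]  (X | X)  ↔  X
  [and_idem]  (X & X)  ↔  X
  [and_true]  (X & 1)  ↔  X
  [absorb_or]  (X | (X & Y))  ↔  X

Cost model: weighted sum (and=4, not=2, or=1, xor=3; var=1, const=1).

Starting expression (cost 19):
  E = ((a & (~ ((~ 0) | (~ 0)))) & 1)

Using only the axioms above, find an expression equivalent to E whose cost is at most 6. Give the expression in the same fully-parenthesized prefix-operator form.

(a & 0)   [cost 6]

step 1: or_idem (→) rewrites ((~ 0) | (~ 0)) into (~ 0), now ((a & (~ (~ 0))) & 1)
step 2: and_true (→) rewrites ((a & (~ (~ 0))) & 1) into (a & (~ (~ 0)))
step 3: not_not (→) rewrites (~ (~ 0)) into 0, reaching cost 6 (bound 6)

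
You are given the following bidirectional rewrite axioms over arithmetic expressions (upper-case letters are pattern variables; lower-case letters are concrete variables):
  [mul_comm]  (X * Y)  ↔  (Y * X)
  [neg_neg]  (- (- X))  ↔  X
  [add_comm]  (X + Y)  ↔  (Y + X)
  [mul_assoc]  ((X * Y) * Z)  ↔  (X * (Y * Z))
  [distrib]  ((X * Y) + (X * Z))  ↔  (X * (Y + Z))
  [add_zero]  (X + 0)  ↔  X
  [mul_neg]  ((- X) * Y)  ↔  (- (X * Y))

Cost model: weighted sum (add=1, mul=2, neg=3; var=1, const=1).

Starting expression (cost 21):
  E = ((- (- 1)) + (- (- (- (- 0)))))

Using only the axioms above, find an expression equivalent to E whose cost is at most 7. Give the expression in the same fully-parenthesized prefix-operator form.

(- (- 1))   [cost 7]

step 1: neg_neg (→) rewrites (- (- (- 0))) into (- 0), now ((- (- 1)) + (- (- 0)))
step 2: neg_neg (→) rewrites (- (- 0)) into 0, now ((- (- 1)) + 0)
step 3: add_zero (→) rewrites ((- (- 1)) + 0) into (- (- 1)), reaching cost 7 (bound 7)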